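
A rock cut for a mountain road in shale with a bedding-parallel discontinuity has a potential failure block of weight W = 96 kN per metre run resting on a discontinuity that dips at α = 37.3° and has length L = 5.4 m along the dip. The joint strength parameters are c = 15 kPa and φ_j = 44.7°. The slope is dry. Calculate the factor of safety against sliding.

Resolving the block weight along and normal to the plane and applying the Mohr–Coulomb strength on the joint:
N' = W cosα = 96·cos37.3° = 76.4 kN/m
Driving force T = W sinα = 96·sin37.3° = 58.2 kN/m
Resisting force R = c·L + N'·tanφ_j = 15·5.4 + 76.4·tan44.7° = 81.0 + 75.6 = 156.6 kN/m
FS = R / T = 156.6 / 58.2 = 2.691

FS = 2.69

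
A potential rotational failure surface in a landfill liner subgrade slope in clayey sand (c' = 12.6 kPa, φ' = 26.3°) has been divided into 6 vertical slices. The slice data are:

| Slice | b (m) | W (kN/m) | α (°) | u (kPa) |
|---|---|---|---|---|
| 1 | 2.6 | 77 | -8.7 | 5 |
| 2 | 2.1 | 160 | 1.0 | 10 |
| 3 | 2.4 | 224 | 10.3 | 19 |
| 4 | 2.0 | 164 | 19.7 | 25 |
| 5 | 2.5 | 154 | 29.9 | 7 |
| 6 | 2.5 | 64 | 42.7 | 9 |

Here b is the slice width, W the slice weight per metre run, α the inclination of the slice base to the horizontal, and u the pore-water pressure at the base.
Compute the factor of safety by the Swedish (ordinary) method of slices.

FS = 2.40

Ordinary method of slices: FS = Σ[c'·Δl_i + (W_i cosα_i − u_i·Δl_i)·tanφ'] / Σ W_i sinα_i, with Δl_i = b_i / cosα_i.
Slice 1: Δl = 2.6/cos(-8.7°) = 2.630 m; N'_1 = 77·cos(-8.7°) − 5·2.630 = 63.0; c'Δl = 33.14; W sinα = -11.6
Slice 2: Δl = 2.1/cos1.0° = 2.100 m; N'_2 = 160·cos1.0° − 10·2.100 = 139.0; c'Δl = 26.46; W sinα = 2.8
Slice 3: Δl = 2.4/cos10.3° = 2.439 m; N'_3 = 224·cos10.3° − 19·2.439 = 174.0; c'Δl = 30.74; W sinα = 40.1
Slice 4: Δl = 2.0/cos19.7° = 2.124 m; N'_4 = 164·cos19.7° − 25·2.124 = 101.3; c'Δl = 26.77; W sinα = 55.3
Slice 5: Δl = 2.5/cos29.9° = 2.884 m; N'_5 = 154·cos29.9° − 7·2.884 = 113.3; c'Δl = 36.34; W sinα = 76.8
Slice 6: Δl = 2.5/cos42.7° = 3.402 m; N'_6 = 64·cos42.7° − 9·3.402 = 16.4; c'Δl = 42.86; W sinα = 43.4
Σc'Δl = 196.3 kN/m; ΣN' = 607.0 kN/m; ΣW sinα = 206.6 kN/m
Resisting = 196.3 + 607.0·tan26.3° = 196.3 + 300.0 = 496.3 kN/m
FS = 496.3 / 206.6 = 2.402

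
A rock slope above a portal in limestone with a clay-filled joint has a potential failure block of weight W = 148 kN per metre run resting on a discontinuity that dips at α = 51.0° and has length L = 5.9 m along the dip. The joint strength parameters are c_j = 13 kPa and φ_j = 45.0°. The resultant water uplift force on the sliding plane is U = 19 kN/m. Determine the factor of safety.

FS = 1.31

Resolving the block weight along and normal to the plane and applying the Mohr–Coulomb strength on the joint:
N' = W cosα − U = 148·cos51.0° − 19 = 74.1 kN/m
Driving force T = W sinα = 148·sin51.0° = 115.0 kN/m
Resisting force R = c_j·L + N'·tanφ_j = 13·5.9 + 74.1·tan45.0° = 76.7 + 74.1 = 150.8 kN/m
FS = R / T = 150.8 / 115.0 = 1.311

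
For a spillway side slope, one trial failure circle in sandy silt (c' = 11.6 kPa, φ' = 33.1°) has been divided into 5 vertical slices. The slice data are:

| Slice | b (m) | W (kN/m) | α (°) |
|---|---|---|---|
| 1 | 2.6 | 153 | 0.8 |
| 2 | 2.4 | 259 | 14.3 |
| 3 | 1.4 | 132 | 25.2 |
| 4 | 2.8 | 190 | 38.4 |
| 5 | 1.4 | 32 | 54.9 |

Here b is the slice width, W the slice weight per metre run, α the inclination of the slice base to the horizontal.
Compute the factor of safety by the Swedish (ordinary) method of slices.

Ordinary method of slices: FS = Σ[c'·Δl_i + (W_i cosα_i)·tanφ'] / Σ W_i sinα_i, with Δl_i = b_i / cosα_i.
Slice 1: Δl = 2.6/cos0.8° = 2.600 m; N'_1 = 153·cos0.8° = 153.0; c'Δl = 30.16; W sinα = 2.1
Slice 2: Δl = 2.4/cos14.3° = 2.477 m; N'_2 = 259·cos14.3° = 251.0; c'Δl = 28.73; W sinα = 64.0
Slice 3: Δl = 1.4/cos25.2° = 1.547 m; N'_3 = 132·cos25.2° = 119.4; c'Δl = 17.95; W sinα = 56.2
Slice 4: Δl = 2.8/cos38.4° = 3.573 m; N'_4 = 190·cos38.4° = 148.9; c'Δl = 41.44; W sinα = 118.0
Slice 5: Δl = 1.4/cos54.9° = 2.435 m; N'_5 = 32·cos54.9° = 18.4; c'Δl = 28.24; W sinα = 26.2
Σc'Δl = 146.5 kN/m; ΣN' = 690.7 kN/m; ΣW sinα = 266.5 kN/m
Resisting = 146.5 + 690.7·tan33.1° = 146.5 + 450.3 = 596.8 kN/m
FS = 596.8 / 266.5 = 2.239

FS = 2.24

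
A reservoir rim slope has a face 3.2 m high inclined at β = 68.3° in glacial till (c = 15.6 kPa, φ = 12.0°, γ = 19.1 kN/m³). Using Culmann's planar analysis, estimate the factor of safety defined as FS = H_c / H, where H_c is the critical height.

FS = 2.08

H_c = (4c/γ) · sinβ cosφ / [1 − cos(β − φ)]
    = (4·15.6/19.1) · sin68.3°·cos12.0° / [1 − cos56.3°]
    = 3.267 · 0.9088 / 0.4452 = 6.67 m
FS = H_c / H = 6.67 / 3.2 = 2.084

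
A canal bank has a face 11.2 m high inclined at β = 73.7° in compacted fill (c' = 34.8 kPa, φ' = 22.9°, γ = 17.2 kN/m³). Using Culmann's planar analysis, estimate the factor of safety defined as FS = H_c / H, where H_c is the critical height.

FS = 1.74

H_c = (4c'/γ) · sinβ cosφ' / [1 − cos(β − φ')]
    = (4·34.8/17.2) · sin73.7°·cos22.9° / [1 − cos50.8°]
    = 8.093 · 0.8842 / 0.3680 = 19.45 m
FS = H_c / H = 19.45 / 11.2 = 1.736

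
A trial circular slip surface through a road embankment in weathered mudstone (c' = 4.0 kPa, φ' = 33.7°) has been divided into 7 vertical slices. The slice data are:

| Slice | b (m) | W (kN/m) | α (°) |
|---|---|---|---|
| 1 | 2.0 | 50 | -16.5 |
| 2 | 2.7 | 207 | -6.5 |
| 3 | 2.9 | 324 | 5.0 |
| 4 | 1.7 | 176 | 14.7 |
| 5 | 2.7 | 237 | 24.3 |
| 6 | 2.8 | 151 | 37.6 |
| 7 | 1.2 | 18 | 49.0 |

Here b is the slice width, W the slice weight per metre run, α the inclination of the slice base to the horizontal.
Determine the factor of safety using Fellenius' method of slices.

Ordinary method of slices: FS = Σ[c'·Δl_i + (W_i cosα_i)·tanφ'] / Σ W_i sinα_i, with Δl_i = b_i / cosα_i.
Slice 1: Δl = 2.0/cos(-16.5°) = 2.086 m; N'_1 = 50·cos(-16.5°) = 47.9; c'Δl = 8.34; W sinα = -14.2
Slice 2: Δl = 2.7/cos(-6.5°) = 2.717 m; N'_2 = 207·cos(-6.5°) = 205.7; c'Δl = 10.87; W sinα = -23.4
Slice 3: Δl = 2.9/cos5.0° = 2.911 m; N'_3 = 324·cos5.0° = 322.8; c'Δl = 11.64; W sinα = 28.2
Slice 4: Δl = 1.7/cos14.7° = 1.758 m; N'_4 = 176·cos14.7° = 170.2; c'Δl = 7.03; W sinα = 44.7
Slice 5: Δl = 2.7/cos24.3° = 2.962 m; N'_5 = 237·cos24.3° = 216.0; c'Δl = 11.85; W sinα = 97.5
Slice 6: Δl = 2.8/cos37.6° = 3.534 m; N'_6 = 151·cos37.6° = 119.6; c'Δl = 14.14; W sinα = 92.1
Slice 7: Δl = 1.2/cos49.0° = 1.829 m; N'_7 = 18·cos49.0° = 11.8; c'Δl = 7.32; W sinα = 13.6
Σc'Δl = 71.2 kN/m; ΣN' = 1094.1 kN/m; ΣW sinα = 238.5 kN/m
Resisting = 71.2 + 1094.1·tan33.7° = 71.2 + 729.6 = 800.8 kN/m
FS = 800.8 / 238.5 = 3.358

FS = 3.36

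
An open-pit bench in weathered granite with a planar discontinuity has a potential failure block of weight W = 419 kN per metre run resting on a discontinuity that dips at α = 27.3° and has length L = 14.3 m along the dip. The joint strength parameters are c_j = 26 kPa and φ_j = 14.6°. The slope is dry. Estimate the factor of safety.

Resolving the block weight along and normal to the plane and applying the Mohr–Coulomb strength on the joint:
N' = W cosα = 419·cos27.3° = 372.3 kN/m
Driving force T = W sinα = 419·sin27.3° = 192.2 kN/m
Resisting force R = c_j·L + N'·tanφ_j = 26·14.3 + 372.3·tan14.6° = 371.8 + 97.0 = 468.8 kN/m
FS = R / T = 468.8 / 192.2 = 2.439

FS = 2.44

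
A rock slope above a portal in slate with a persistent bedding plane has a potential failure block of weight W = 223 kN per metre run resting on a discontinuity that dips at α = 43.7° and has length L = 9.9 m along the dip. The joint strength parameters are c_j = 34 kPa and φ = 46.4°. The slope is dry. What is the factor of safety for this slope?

Resolving the block weight along and normal to the plane and applying the Mohr–Coulomb strength on the joint:
N' = W cosα = 223·cos43.7° = 161.2 kN/m
Driving force T = W sinα = 223·sin43.7° = 154.1 kN/m
Resisting force R = c_j·L + N'·tanφ = 34·9.9 + 161.2·tan46.4° = 336.6 + 169.3 = 505.9 kN/m
FS = R / T = 505.9 / 154.1 = 3.284

FS = 3.28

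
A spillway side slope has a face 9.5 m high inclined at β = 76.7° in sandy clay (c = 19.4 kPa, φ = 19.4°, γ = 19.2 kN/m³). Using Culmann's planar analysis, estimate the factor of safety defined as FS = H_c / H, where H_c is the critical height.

H_c = (4c/γ) · sinβ cosφ / [1 − cos(β − φ)]
    = (4·19.4/19.2) · sin76.7°·cos19.4° / [1 − cos57.3°]
    = 4.042 · 0.9179 / 0.4598 = 8.07 m
FS = H_c / H = 8.07 / 9.5 = 0.849

FS = 0.85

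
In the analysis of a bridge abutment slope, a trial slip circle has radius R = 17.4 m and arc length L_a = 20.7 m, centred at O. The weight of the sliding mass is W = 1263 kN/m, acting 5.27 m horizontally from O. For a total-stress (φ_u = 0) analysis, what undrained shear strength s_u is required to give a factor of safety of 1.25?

s_u = 23.1 kPa

FS = s_u·L_a·R / (W·d), so s_u = FS·W·d / (L_a·R).
s_u = 1.25·1263·5.27 / (20.70·17.4) = 8320.0 / 360.18 = 23.10 kPa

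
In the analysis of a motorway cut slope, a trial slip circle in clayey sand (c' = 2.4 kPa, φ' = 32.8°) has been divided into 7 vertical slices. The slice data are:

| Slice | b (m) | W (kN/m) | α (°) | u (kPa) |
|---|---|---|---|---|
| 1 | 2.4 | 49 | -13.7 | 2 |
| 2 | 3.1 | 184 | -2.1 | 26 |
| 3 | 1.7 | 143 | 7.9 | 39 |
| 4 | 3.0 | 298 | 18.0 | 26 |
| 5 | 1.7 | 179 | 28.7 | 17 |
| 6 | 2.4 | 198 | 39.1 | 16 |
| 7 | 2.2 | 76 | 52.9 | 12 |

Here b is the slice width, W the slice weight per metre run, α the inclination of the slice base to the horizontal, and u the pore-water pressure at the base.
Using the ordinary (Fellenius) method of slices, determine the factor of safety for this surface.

FS = 1.28

Ordinary method of slices: FS = Σ[c'·Δl_i + (W_i cosα_i − u_i·Δl_i)·tanφ'] / Σ W_i sinα_i, with Δl_i = b_i / cosα_i.
Slice 1: Δl = 2.4/cos(-13.7°) = 2.470 m; N'_1 = 49·cos(-13.7°) − 2·2.470 = 42.7; c'Δl = 5.93; W sinα = -11.6
Slice 2: Δl = 3.1/cos(-2.1°) = 3.102 m; N'_2 = 184·cos(-2.1°) − 26·3.102 = 103.2; c'Δl = 7.45; W sinα = -6.7
Slice 3: Δl = 1.7/cos7.9° = 1.716 m; N'_3 = 143·cos7.9° − 39·1.716 = 74.7; c'Δl = 4.12; W sinα = 19.7
Slice 4: Δl = 3.0/cos18.0° = 3.154 m; N'_4 = 298·cos18.0° − 26·3.154 = 201.4; c'Δl = 7.57; W sinα = 92.1
Slice 5: Δl = 1.7/cos28.7° = 1.938 m; N'_5 = 179·cos28.7° − 17·1.938 = 124.1; c'Δl = 4.65; W sinα = 86.0
Slice 6: Δl = 2.4/cos39.1° = 3.093 m; N'_6 = 198·cos39.1° − 16·3.093 = 104.2; c'Δl = 7.42; W sinα = 124.9
Slice 7: Δl = 2.2/cos52.9° = 3.647 m; N'_7 = 76·cos52.9° − 12·3.647 = 2.1; c'Δl = 8.75; W sinα = 60.6
Σc'Δl = 45.9 kN/m; ΣN' = 652.3 kN/m; ΣW sinα = 364.8 kN/m
Resisting = 45.9 + 652.3·tan32.8° = 45.9 + 420.4 = 466.3 kN/m
FS = 466.3 / 364.8 = 1.278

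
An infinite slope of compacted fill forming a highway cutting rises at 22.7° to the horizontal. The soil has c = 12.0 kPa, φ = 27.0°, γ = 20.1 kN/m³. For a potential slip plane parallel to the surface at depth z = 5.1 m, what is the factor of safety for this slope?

FS = 1.55

For an infinite slope with a slip plane parallel to the surface (no pore pressure): FS = [c + γz cos²β tanφ] / [γz sinβ cosβ].
γz = 20.1·5.1 = 102.51 kN/m²
Numerator = 12.0 + 102.51·cos²22.7°·tan27.0° = 12.0 + 102.51·0.8511·0.5095 = 56.453 kPa
Denominator = 102.51·sin22.7°·cos22.7° = 102.51·0.3859·0.9225 = 36.495 kPa
FS = 56.453 / 36.495 = 1.547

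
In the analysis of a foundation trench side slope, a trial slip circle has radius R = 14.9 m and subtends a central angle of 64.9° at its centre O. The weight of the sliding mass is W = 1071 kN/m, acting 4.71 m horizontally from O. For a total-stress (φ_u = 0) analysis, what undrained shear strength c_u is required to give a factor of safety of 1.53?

FS = c_u·L_a·R / (W·d), so c_u = FS·W·d / (L_a·R).
Arc length L_a = R·θ = 14.9·(64.9°·π/180) = 14.9·1.1327 = 16.88 m
c_u = 1.53·1071·4.71 / (16.88·14.9) = 7717.9 / 251.47 = 30.69 kPa

c_u = 30.7 kPa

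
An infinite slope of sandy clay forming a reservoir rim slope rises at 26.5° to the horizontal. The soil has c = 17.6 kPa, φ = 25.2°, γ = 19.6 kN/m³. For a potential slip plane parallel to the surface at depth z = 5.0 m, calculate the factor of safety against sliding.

For an infinite slope with a slip plane parallel to the surface (no pore pressure): FS = [c + γz cos²β tanφ] / [γz sinβ cosβ].
γz = 19.6·5.0 = 98.00 kN/m²
Numerator = 17.6 + 98.00·cos²26.5°·tan25.2° = 17.6 + 98.00·0.8009·0.4706 = 54.534 kPa
Denominator = 98.00·sin26.5°·cos26.5° = 98.00·0.4462·0.8949 = 39.133 kPa
FS = 54.534 / 39.133 = 1.394

FS = 1.39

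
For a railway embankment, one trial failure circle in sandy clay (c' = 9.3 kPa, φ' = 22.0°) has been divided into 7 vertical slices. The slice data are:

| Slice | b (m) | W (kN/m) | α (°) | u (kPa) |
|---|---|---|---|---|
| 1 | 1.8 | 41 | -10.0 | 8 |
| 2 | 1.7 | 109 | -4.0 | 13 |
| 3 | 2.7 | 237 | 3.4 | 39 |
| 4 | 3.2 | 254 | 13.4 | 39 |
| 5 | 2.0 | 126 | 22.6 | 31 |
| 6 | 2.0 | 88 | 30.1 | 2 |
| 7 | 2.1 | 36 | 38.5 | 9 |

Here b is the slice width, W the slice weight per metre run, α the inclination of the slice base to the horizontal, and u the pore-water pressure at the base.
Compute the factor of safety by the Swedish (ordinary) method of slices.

FS = 2.03

Ordinary method of slices: FS = Σ[c'·Δl_i + (W_i cosα_i − u_i·Δl_i)·tanφ'] / Σ W_i sinα_i, with Δl_i = b_i / cosα_i.
Slice 1: Δl = 1.8/cos(-10.0°) = 1.828 m; N'_1 = 41·cos(-10.0°) − 8·1.828 = 25.8; c'Δl = 17.00; W sinα = -7.1
Slice 2: Δl = 1.7/cos(-4.0°) = 1.704 m; N'_2 = 109·cos(-4.0°) − 13·1.704 = 86.6; c'Δl = 15.85; W sinα = -7.6
Slice 3: Δl = 2.7/cos3.4° = 2.705 m; N'_3 = 237·cos3.4° − 39·2.705 = 131.1; c'Δl = 25.15; W sinα = 14.1
Slice 4: Δl = 3.2/cos13.4° = 3.290 m; N'_4 = 254·cos13.4° − 39·3.290 = 118.8; c'Δl = 30.59; W sinα = 58.9
Slice 5: Δl = 2.0/cos22.6° = 2.166 m; N'_5 = 126·cos22.6° − 31·2.166 = 49.2; c'Δl = 20.15; W sinα = 48.4
Slice 6: Δl = 2.0/cos30.1° = 2.312 m; N'_6 = 88·cos30.1° − 2·2.312 = 71.5; c'Δl = 21.50; W sinα = 44.1
Slice 7: Δl = 2.1/cos38.5° = 2.683 m; N'_7 = 36·cos38.5° − 9·2.683 = 4.0; c'Δl = 24.96; W sinα = 22.4
Σc'Δl = 155.2 kN/m; ΣN' = 486.9 kN/m; ΣW sinα = 173.2 kN/m
Resisting = 155.2 + 486.9·tan22.0° = 155.2 + 196.7 = 351.9 kN/m
FS = 351.9 / 173.2 = 2.032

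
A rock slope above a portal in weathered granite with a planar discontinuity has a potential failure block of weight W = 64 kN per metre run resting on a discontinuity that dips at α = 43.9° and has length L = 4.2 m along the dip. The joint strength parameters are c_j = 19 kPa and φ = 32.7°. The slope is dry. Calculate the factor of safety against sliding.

Resolving the block weight along and normal to the plane and applying the Mohr–Coulomb strength on the joint:
N' = W cosα = 64·cos43.9° = 46.1 kN/m
Driving force T = W sinα = 64·sin43.9° = 44.4 kN/m
Resisting force R = c_j·L + N'·tanφ = 19·4.2 + 46.1·tan32.7° = 79.8 + 29.6 = 109.4 kN/m
FS = R / T = 109.4 / 44.4 = 2.465

FS = 2.47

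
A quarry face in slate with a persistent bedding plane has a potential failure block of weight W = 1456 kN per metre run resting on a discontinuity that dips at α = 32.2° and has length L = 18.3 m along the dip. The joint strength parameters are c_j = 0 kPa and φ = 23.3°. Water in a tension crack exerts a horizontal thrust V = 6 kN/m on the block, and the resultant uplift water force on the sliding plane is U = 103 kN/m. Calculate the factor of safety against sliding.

Resolving the block weight along and normal to the plane and applying the Mohr–Coulomb strength on the joint:
N' = W cosα − U − V sinα = 1456·cos32.2° − 103 − 6·sin32.2° = 1125.9 kN/m
Driving force T = W sinα + V cosα = 1456·sin32.2° + 6·cos32.2° = 780.9 kN/m
Resisting force R = c_j·L + N'·tanφ = 0·18.3 + 1125.9·tan23.3° = 0.0 + 484.9 = 484.9 kN/m
FS = R / T = 484.9 / 780.9 = 0.621

FS = 0.62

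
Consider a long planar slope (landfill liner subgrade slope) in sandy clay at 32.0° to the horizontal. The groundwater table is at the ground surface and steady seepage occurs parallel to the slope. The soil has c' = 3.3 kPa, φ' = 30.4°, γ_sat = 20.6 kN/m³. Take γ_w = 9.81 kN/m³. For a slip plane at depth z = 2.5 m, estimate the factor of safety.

With seepage parallel to the slope and the water table at the surface, the effective normal stress on the slip plane uses the buoyant unit weight γ' = γ_sat − γ_w while the driving shear stress uses γ_sat:
FS = [c' + γ' z cos²β tanφ'] / [γ_sat z sinβ cosβ]
γ' = 20.6 − 9.81 = 10.79 kN/m³
Numerator = 3.3 + 10.79·2.5·cos²32.0°·tan30.4° = 3.3 + 10.79·2.5·0.7192·0.5867 = 14.682 kPa
Denominator = 20.6·2.5·sin32.0°·cos32.0° = 20.6·2.5·0.5299·0.8480 = 23.144 kPa
FS = 14.682 / 23.144 = 0.634

FS = 0.63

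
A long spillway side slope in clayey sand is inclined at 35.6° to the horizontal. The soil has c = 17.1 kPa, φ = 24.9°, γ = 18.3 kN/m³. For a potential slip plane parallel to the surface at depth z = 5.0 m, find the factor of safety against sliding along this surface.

For an infinite slope with a slip plane parallel to the surface (no pore pressure): FS = [c + γz cos²β tanφ] / [γz sinβ cosβ].
γz = 18.3·5.0 = 91.50 kN/m²
Numerator = 17.1 + 91.50·cos²35.6°·tan24.9° = 17.1 + 91.50·0.6611·0.4642 = 45.180 kPa
Denominator = 91.50·sin35.6°·cos35.6° = 91.50·0.5821·0.8131 = 43.309 kPa
FS = 45.180 / 43.309 = 1.043

FS = 1.04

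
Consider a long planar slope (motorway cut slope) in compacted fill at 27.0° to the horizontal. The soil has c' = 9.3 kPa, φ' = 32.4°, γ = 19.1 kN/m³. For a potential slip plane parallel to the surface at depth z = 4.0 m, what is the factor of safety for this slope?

FS = 1.55

For an infinite slope with a slip plane parallel to the surface (no pore pressure): FS = [c' + γz cos²β tanφ'] / [γz sinβ cosβ].
γz = 19.1·4.0 = 76.40 kN/m²
Numerator = 9.3 + 76.40·cos²27.0°·tan32.4° = 9.3 + 76.40·0.7939·0.6346 = 47.792 kPa
Denominator = 76.40·sin27.0°·cos27.0° = 76.40·0.4540·0.8910 = 30.904 kPa
FS = 47.792 / 30.904 = 1.546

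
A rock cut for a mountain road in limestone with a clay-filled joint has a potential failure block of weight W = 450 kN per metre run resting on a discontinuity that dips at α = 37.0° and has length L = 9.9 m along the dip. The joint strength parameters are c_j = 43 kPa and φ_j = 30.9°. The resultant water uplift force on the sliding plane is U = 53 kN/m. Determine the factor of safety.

Resolving the block weight along and normal to the plane and applying the Mohr–Coulomb strength on the joint:
N' = W cosα − U = 450·cos37.0° − 53 = 306.4 kN/m
Driving force T = W sinα = 450·sin37.0° = 270.8 kN/m
Resisting force R = c_j·L + N'·tanφ_j = 43·9.9 + 306.4·tan30.9° = 425.7 + 183.4 = 609.1 kN/m
FS = R / T = 609.1 / 270.8 = 2.249

FS = 2.25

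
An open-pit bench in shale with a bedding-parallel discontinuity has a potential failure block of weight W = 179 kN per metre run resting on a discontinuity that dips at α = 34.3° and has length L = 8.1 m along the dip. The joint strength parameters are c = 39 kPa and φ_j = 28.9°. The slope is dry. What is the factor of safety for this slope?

Resolving the block weight along and normal to the plane and applying the Mohr–Coulomb strength on the joint:
N' = W cosα = 179·cos34.3° = 147.9 kN/m
Driving force T = W sinα = 179·sin34.3° = 100.9 kN/m
Resisting force R = c·L + N'·tanφ_j = 39·8.1 + 147.9·tan28.9° = 315.9 + 81.6 = 397.5 kN/m
FS = R / T = 397.5 / 100.9 = 3.941

FS = 3.94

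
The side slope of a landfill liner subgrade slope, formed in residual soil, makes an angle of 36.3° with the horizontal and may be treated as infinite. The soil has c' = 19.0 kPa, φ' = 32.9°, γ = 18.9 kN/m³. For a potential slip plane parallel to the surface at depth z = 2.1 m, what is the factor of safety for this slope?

For an infinite slope with a slip plane parallel to the surface (no pore pressure): FS = [c' + γz cos²β tanφ'] / [γz sinβ cosβ].
γz = 18.9·2.1 = 39.69 kN/m²
Numerator = 19.0 + 39.69·cos²36.3°·tan32.9° = 19.0 + 39.69·0.6495·0.6469 = 35.677 kPa
Denominator = 39.69·sin36.3°·cos36.3° = 39.69·0.5920·0.8059 = 18.937 kPa
FS = 35.677 / 18.937 = 1.884

FS = 1.88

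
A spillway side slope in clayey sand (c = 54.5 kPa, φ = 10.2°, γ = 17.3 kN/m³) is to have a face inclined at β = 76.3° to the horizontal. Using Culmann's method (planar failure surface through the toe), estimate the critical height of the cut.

Culmann's analysis gives the critical failure plane at α_cr = (β + φ)/2 = (76.3 + 10.2)/2 = 43.2°, and the critical height
H_c = (4c/γ) · sinβ cosφ / [1 − cos(β − φ)]
    = (4·54.5/17.3) · sin76.3°·cos10.2° / [1 − cos(66.1°)]
    = 12.601 · 0.9715·0.9842 / [1 − 0.4051]
    = 12.601 · 0.9562 / 0.5949
    = 20.26 m

H_c = 20.26 m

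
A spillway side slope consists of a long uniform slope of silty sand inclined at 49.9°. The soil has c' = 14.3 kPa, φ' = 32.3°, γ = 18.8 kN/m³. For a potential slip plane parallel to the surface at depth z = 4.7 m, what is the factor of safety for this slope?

FS = 0.86

For an infinite slope with a slip plane parallel to the surface (no pore pressure): FS = [c' + γz cos²β tanφ'] / [γz sinβ cosβ].
γz = 18.8·4.7 = 88.36 kN/m²
Numerator = 14.3 + 88.36·cos²49.9°·tan32.3° = 14.3 + 88.36·0.4149·0.6322 = 37.476 kPa
Denominator = 88.36·sin49.9°·cos49.9° = 88.36·0.7649·0.6441 = 43.535 kPa
FS = 37.476 / 43.535 = 0.861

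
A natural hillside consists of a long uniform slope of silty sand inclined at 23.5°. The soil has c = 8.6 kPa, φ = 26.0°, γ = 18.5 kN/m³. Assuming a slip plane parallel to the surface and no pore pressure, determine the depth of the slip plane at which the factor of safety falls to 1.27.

Setting FS = 1.27 in FS = [c + γz cos²β tanφ] / [γz sinβ cosβ] and solving for z:
z = c / [γ cosβ (FS·sinβ − cosβ·tanφ)]
  = 8.6 / [18.5·cos23.5°·(1.27·sin23.5° − cos23.5°·tan26.0°)]
  = 8.6 / [18.5·0.9171·(1.27·0.3987 − 0.9171·0.4877)]
  = 8.6 / 1.0032 = 8.573 m

z = 8.57 m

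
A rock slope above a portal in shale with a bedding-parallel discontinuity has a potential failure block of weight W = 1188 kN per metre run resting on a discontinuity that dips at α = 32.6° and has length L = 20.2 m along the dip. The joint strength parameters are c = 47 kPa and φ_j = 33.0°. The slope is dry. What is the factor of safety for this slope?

FS = 2.50

Resolving the block weight along and normal to the plane and applying the Mohr–Coulomb strength on the joint:
N' = W cosα = 1188·cos32.6° = 1000.8 kN/m
Driving force T = W sinα = 1188·sin32.6° = 640.1 kN/m
Resisting force R = c·L + N'·tanφ_j = 47·20.2 + 1000.8·tan33.0° = 949.4 + 649.9 = 1599.3 kN/m
FS = R / T = 1599.3 / 640.1 = 2.499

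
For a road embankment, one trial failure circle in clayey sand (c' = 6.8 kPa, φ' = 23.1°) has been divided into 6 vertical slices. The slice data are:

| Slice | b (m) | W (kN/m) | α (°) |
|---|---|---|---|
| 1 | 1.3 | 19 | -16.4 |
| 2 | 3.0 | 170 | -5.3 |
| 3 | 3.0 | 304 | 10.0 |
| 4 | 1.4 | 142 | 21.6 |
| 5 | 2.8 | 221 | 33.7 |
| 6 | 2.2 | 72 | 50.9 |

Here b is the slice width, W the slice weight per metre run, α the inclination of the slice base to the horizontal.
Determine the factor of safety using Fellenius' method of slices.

FS = 1.79

Ordinary method of slices: FS = Σ[c'·Δl_i + (W_i cosα_i)·tanφ'] / Σ W_i sinα_i, with Δl_i = b_i / cosα_i.
Slice 1: Δl = 1.3/cos(-16.4°) = 1.355 m; N'_1 = 19·cos(-16.4°) = 18.2; c'Δl = 9.21; W sinα = -5.4
Slice 2: Δl = 3.0/cos(-5.3°) = 3.013 m; N'_2 = 170·cos(-5.3°) = 169.3; c'Δl = 20.49; W sinα = -15.7
Slice 3: Δl = 3.0/cos10.0° = 3.046 m; N'_3 = 304·cos10.0° = 299.4; c'Δl = 20.71; W sinα = 52.8
Slice 4: Δl = 1.4/cos21.6° = 1.506 m; N'_4 = 142·cos21.6° = 132.0; c'Δl = 10.24; W sinα = 52.3
Slice 5: Δl = 2.8/cos33.7° = 3.366 m; N'_5 = 221·cos33.7° = 183.9; c'Δl = 22.89; W sinα = 122.6
Slice 6: Δl = 2.2/cos50.9° = 3.488 m; N'_6 = 72·cos50.9° = 45.4; c'Δl = 23.72; W sinα = 55.9
Σc'Δl = 107.3 kN/m; ΣN' = 848.2 kN/m; ΣW sinα = 262.5 kN/m
Resisting = 107.3 + 848.2·tan23.1° = 107.3 + 361.8 = 469.0 kN/m
FS = 469.0 / 262.5 = 1.787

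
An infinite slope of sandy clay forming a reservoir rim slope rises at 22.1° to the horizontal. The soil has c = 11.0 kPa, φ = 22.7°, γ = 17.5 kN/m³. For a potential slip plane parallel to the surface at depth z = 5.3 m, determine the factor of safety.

For an infinite slope with a slip plane parallel to the surface (no pore pressure): FS = [c + γz cos²β tanφ] / [γz sinβ cosβ].
γz = 17.5·5.3 = 92.75 kN/m²
Numerator = 11.0 + 92.75·cos²22.1°·tan22.7° = 11.0 + 92.75·0.8585·0.4183 = 44.306 kPa
Denominator = 92.75·sin22.1°·cos22.1° = 92.75·0.3762·0.9265 = 32.331 kPa
FS = 44.306 / 32.331 = 1.370

FS = 1.37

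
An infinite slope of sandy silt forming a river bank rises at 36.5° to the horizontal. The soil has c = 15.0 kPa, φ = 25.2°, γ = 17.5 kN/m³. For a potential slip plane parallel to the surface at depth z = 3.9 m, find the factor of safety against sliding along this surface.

FS = 1.10

For an infinite slope with a slip plane parallel to the surface (no pore pressure): FS = [c + γz cos²β tanφ] / [γz sinβ cosβ].
γz = 17.5·3.9 = 68.25 kN/m²
Numerator = 15.0 + 68.25·cos²36.5°·tan25.2° = 15.0 + 68.25·0.6462·0.4706 = 35.753 kPa
Denominator = 68.25·sin36.5°·cos36.5° = 68.25·0.5948·0.8039 = 32.634 kPa
FS = 35.753 / 32.634 = 1.096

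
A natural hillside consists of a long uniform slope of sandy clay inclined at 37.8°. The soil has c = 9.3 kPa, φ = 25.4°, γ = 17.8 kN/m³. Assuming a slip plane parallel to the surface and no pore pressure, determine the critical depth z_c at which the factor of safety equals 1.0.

Setting FS = 1.00 in FS = [c + γz cos²β tanφ] / [γz sinβ cosβ] and solving for z:
z = c / [γ cosβ (FS·sinβ − cosβ·tanφ)]
  = 9.3 / [17.8·cos37.8°·(1.00·sin37.8° − cos37.8°·tan25.4°)]
  = 9.3 / [17.8·0.7902·(1.00·0.6129 − 0.7902·0.4748)]
  = 9.3 / 3.3434 = 2.782 m

z_c = 2.78 m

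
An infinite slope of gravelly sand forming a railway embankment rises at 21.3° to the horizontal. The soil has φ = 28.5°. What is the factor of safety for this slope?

FS = 1.39

For a dry cohesionless infinite slope the factor of safety is FS = tanφ / tanβ.
FS = tan28.5° / tan21.3° = 0.5430 / 0.3899 = 1.393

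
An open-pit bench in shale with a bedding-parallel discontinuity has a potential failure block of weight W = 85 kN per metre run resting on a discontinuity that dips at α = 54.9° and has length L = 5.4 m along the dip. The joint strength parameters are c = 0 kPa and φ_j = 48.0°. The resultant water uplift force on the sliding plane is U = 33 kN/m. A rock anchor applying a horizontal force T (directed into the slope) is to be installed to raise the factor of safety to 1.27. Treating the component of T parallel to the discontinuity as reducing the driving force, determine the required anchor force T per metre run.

Resolving forces along and normal to the sliding plane, with the horizontal anchor force T adding T·sinα to the effective normal force and T·cosα acting up the plane against the driving force:
FS = [cL + (W cosα − U + T sinα) tanφ_j] / [W sinα − T cosα]
Without the anchor: N' = 15.9 kN/m, driving T_d = 69.5 kN/m, resisting R = 0·5.4 + 15.9·tan48.0° = 17.6 kN/m, FS = 0.25.
Setting FS = 1.27 and solving for T:
1.27·(69.5 − T cos54.9°) = 17.6 + T sin54.9°·tan48.0°
T·(sin54.9°·tan48.0° + 1.27·cos54.9°) = 1.27·69.5 − 17.6
T·(0.8181·1.1106 + 1.27·0.5750) = 88.3 − 17.6 = 70.7
T·1.6389 = 70.7
T = 43.1 kN/m

T = 43 kN/m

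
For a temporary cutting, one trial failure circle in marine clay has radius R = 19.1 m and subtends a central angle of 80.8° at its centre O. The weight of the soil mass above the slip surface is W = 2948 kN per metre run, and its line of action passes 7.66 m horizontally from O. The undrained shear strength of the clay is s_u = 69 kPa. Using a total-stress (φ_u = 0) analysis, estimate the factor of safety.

FS = 1.57

Taking moments about the centre O, the resisting moment is provided by the undrained shear strength acting along the arc:
Arc length L_a = R·θ = 19.1·(80.8°·π/180) = 19.1·1.4102 = 26.94 m
M_R = s_u·L_a·R = 69·26.94·19.1 = 35498.1 kN·m/m
M_D = W·d = 2948·7.66 = 22581.7 kN·m/m
FS = M_R / M_D = 35498.1 / 22581.7 = 1.572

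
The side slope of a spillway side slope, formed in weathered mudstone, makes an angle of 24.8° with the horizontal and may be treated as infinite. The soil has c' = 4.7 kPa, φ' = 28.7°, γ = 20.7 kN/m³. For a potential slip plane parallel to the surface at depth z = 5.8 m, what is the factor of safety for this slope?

FS = 1.29

For an infinite slope with a slip plane parallel to the surface (no pore pressure): FS = [c' + γz cos²β tanφ'] / [γz sinβ cosβ].
γz = 20.7·5.8 = 120.06 kN/m²
Numerator = 4.7 + 120.06·cos²24.8°·tan28.7° = 4.7 + 120.06·0.8241·0.5475 = 58.866 kPa
Denominator = 120.06·sin24.8°·cos24.8° = 120.06·0.4195·0.9078 = 45.715 kPa
FS = 58.866 / 45.715 = 1.288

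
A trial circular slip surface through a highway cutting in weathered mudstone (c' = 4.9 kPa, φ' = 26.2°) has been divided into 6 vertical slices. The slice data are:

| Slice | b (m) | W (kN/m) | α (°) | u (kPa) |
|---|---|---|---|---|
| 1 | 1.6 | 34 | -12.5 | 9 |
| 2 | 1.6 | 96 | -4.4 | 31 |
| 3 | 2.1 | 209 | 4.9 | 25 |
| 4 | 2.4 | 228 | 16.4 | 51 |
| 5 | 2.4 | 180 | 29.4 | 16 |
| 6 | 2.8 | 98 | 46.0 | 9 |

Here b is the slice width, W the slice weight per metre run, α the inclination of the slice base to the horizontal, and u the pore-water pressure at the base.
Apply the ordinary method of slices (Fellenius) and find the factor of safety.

FS = 1.31

Ordinary method of slices: FS = Σ[c'·Δl_i + (W_i cosα_i − u_i·Δl_i)·tanφ'] / Σ W_i sinα_i, with Δl_i = b_i / cosα_i.
Slice 1: Δl = 1.6/cos(-12.5°) = 1.639 m; N'_1 = 34·cos(-12.5°) − 9·1.639 = 18.4; c'Δl = 8.03; W sinα = -7.4
Slice 2: Δl = 1.6/cos(-4.4°) = 1.605 m; N'_2 = 96·cos(-4.4°) − 31·1.605 = 46.0; c'Δl = 7.86; W sinα = -7.4
Slice 3: Δl = 2.1/cos4.9° = 2.108 m; N'_3 = 209·cos4.9° − 25·2.108 = 155.5; c'Δl = 10.33; W sinα = 17.9
Slice 4: Δl = 2.4/cos16.4° = 2.502 m; N'_4 = 228·cos16.4° − 51·2.502 = 91.1; c'Δl = 12.26; W sinα = 64.4
Slice 5: Δl = 2.4/cos29.4° = 2.755 m; N'_5 = 180·cos29.4° − 16·2.755 = 112.7; c'Δl = 13.50; W sinα = 88.4
Slice 6: Δl = 2.8/cos46.0° = 4.031 m; N'_6 = 98·cos46.0° − 9·4.031 = 31.8; c'Δl = 19.75; W sinα = 70.5
Σc'Δl = 71.7 kN/m; ΣN' = 455.6 kN/m; ΣW sinα = 226.4 kN/m
Resisting = 71.7 + 455.6·tan26.2° = 71.7 + 224.2 = 295.9 kN/m
FS = 295.9 / 226.4 = 1.307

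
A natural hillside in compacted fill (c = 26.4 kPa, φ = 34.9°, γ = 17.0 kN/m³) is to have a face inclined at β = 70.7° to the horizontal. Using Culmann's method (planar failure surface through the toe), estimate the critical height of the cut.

H_c = 25.45 m

Culmann's analysis gives the critical failure plane at α_cr = (β + φ)/2 = (70.7 + 34.9)/2 = 52.8°, and the critical height
H_c = (4c/γ) · sinβ cosφ / [1 − cos(β − φ)]
    = (4·26.4/17.0) · sin70.7°·cos34.9° / [1 − cos(35.8°)]
    = 6.212 · 0.9438·0.8202 / [1 − 0.8111]
    = 6.212 · 0.7741 / 0.1889
    = 25.45 m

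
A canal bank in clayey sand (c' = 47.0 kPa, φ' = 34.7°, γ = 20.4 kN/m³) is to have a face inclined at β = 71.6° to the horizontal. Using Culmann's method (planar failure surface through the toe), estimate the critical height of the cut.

H_c = 35.89 m

Culmann's analysis gives the critical failure plane at α_cr = (β + φ')/2 = (71.6 + 34.7)/2 = 53.1°, and the critical height
H_c = (4c'/γ) · sinβ cosφ' / [1 − cos(β − φ')]
    = (4·47.0/20.4) · sin71.6°·cos34.7° / [1 − cos(36.9°)]
    = 9.216 · 0.9489·0.8221 / [1 − 0.7997]
    = 9.216 · 0.7801 / 0.2003
    = 35.89 m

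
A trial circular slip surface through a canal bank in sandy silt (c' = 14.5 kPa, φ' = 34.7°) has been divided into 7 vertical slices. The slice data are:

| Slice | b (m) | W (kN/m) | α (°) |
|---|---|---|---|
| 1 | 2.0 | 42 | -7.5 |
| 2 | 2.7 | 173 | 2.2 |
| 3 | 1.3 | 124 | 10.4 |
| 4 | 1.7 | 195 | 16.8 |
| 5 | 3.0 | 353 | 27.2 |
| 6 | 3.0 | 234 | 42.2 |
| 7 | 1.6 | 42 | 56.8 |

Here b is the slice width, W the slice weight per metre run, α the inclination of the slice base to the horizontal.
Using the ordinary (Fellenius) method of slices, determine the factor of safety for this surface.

FS = 2.26

Ordinary method of slices: FS = Σ[c'·Δl_i + (W_i cosα_i)·tanφ'] / Σ W_i sinα_i, with Δl_i = b_i / cosα_i.
Slice 1: Δl = 2.0/cos(-7.5°) = 2.017 m; N'_1 = 42·cos(-7.5°) = 41.6; c'Δl = 29.25; W sinα = -5.5
Slice 2: Δl = 2.7/cos2.2° = 2.702 m; N'_2 = 173·cos2.2° = 172.9; c'Δl = 39.18; W sinα = 6.6
Slice 3: Δl = 1.3/cos10.4° = 1.322 m; N'_3 = 124·cos10.4° = 122.0; c'Δl = 19.16; W sinα = 22.4
Slice 4: Δl = 1.7/cos16.8° = 1.776 m; N'_4 = 195·cos16.8° = 186.7; c'Δl = 25.75; W sinα = 56.4
Slice 5: Δl = 3.0/cos27.2° = 3.373 m; N'_5 = 353·cos27.2° = 314.0; c'Δl = 48.91; W sinα = 161.4
Slice 6: Δl = 3.0/cos42.2° = 4.050 m; N'_6 = 234·cos42.2° = 173.3; c'Δl = 58.72; W sinα = 157.2
Slice 7: Δl = 1.6/cos56.8° = 2.922 m; N'_7 = 42·cos56.8° = 23.0; c'Δl = 42.37; W sinα = 35.1
Σc'Δl = 263.3 kN/m; ΣN' = 1033.5 kN/m; ΣW sinα = 433.6 kN/m
Resisting = 263.3 + 1033.5·tan34.7° = 263.3 + 715.6 = 978.9 kN/m
FS = 978.9 / 433.6 = 2.258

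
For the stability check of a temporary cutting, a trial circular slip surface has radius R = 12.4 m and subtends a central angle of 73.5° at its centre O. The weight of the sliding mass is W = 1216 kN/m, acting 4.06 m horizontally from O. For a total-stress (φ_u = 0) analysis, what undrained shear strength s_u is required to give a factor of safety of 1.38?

s_u = 34.5 kPa

FS = s_u·L_a·R / (W·d), so s_u = FS·W·d / (L_a·R).
Arc length L_a = R·θ = 12.4·(73.5°·π/180) = 12.4·1.2828 = 15.91 m
s_u = 1.38·1216·4.06 / (15.91·12.4) = 6813.0 / 197.25 = 34.54 kPa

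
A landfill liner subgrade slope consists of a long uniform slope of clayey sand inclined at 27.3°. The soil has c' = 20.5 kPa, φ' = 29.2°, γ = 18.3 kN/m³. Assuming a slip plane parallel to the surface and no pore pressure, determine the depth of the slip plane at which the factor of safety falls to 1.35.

z = 10.29 m

Setting FS = 1.35 in FS = [c' + γz cos²β tanφ'] / [γz sinβ cosβ] and solving for z:
z = c' / [γ cosβ (FS·sinβ − cosβ·tanφ')]
  = 20.5 / [18.3·cos27.3°·(1.35·sin27.3° − cos27.3°·tan29.2°)]
  = 20.5 / [18.3·0.8886·(1.35·0.4586 − 0.8886·0.5589)]
  = 20.5 / 1.9928 = 10.287 m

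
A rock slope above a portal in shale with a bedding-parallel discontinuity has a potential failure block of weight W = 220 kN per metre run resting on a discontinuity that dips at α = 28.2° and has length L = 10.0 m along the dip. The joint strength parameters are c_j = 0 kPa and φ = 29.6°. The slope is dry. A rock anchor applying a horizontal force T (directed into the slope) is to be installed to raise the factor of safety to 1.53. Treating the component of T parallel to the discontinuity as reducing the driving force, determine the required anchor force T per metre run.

T = 30 kN/m

Resolving forces along and normal to the sliding plane, with the horizontal anchor force T adding T·sinα to the effective normal force and T·cosα acting up the plane against the driving force:
FS = [c_jL + (W cosα + T sinα) tanφ] / [W sinα − T cosα]
Without the anchor: N' = 193.9 kN/m, driving T_d = 104.0 kN/m, resisting R = 0·10.0 + 193.9·tan29.6° = 110.1 kN/m, FS = 1.06.
Setting FS = 1.53 and solving for T:
1.53·(104.0 − T cos28.2°) = 110.1 + T sin28.2°·tan29.6°
T·(sin28.2°·tan29.6° + 1.53·cos28.2°) = 1.53·104.0 − 110.1
T·(0.4726·0.5681 + 1.53·0.8813) = 159.1 − 110.1 = 48.9
T·1.6168 = 48.9
T = 30.3 kN/m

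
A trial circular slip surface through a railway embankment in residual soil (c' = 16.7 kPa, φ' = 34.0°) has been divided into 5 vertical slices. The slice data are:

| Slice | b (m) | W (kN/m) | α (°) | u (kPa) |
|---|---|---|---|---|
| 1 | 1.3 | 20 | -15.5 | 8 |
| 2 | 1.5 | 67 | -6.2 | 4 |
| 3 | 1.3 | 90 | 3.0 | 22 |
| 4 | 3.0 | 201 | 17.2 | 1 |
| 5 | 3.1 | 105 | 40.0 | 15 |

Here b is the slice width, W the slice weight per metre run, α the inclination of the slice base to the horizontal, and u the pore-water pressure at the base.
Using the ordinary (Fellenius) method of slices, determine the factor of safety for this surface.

FS = 3.51

Ordinary method of slices: FS = Σ[c'·Δl_i + (W_i cosα_i − u_i·Δl_i)·tanφ'] / Σ W_i sinα_i, with Δl_i = b_i / cosα_i.
Slice 1: Δl = 1.3/cos(-15.5°) = 1.349 m; N'_1 = 20·cos(-15.5°) − 8·1.349 = 8.5; c'Δl = 22.53; W sinα = -5.3
Slice 2: Δl = 1.5/cos(-6.2°) = 1.509 m; N'_2 = 67·cos(-6.2°) − 4·1.509 = 60.6; c'Δl = 25.20; W sinα = -7.2
Slice 3: Δl = 1.3/cos3.0° = 1.302 m; N'_3 = 90·cos3.0° − 22·1.302 = 61.2; c'Δl = 21.74; W sinα = 4.7
Slice 4: Δl = 3.0/cos17.2° = 3.140 m; N'_4 = 201·cos17.2° − 1·3.140 = 188.9; c'Δl = 52.45; W sinα = 59.4
Slice 5: Δl = 3.1/cos40.0° = 4.047 m; N'_5 = 105·cos40.0° − 15·4.047 = 19.7; c'Δl = 67.58; W sinα = 67.5
Σc'Δl = 189.5 kN/m; ΣN' = 338.9 kN/m; ΣW sinα = 119.1 kN/m
Resisting = 189.5 + 338.9·tan34.0° = 189.5 + 228.6 = 418.1 kN/m
FS = 418.1 / 119.1 = 3.512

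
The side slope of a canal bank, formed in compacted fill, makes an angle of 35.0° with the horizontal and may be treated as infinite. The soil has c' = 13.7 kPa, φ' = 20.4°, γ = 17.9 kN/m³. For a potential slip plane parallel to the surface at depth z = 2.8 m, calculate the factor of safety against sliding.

FS = 1.11

For an infinite slope with a slip plane parallel to the surface (no pore pressure): FS = [c' + γz cos²β tanφ'] / [γz sinβ cosβ].
γz = 17.9·2.8 = 50.12 kN/m²
Numerator = 13.7 + 50.12·cos²35.0°·tan20.4° = 13.7 + 50.12·0.6710·0.3719 = 26.207 kPa
Denominator = 50.12·sin35.0°·cos35.0° = 50.12·0.5736·0.8192 = 23.549 kPa
FS = 26.207 / 23.549 = 1.113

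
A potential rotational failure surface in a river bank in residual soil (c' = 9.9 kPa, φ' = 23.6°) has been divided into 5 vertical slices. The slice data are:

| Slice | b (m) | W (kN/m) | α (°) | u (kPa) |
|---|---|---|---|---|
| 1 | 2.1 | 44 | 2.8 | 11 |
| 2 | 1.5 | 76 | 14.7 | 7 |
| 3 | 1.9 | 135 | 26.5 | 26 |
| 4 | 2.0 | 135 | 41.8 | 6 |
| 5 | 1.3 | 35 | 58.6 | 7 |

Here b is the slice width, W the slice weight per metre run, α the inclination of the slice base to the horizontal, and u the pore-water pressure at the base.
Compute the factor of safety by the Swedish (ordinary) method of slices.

Ordinary method of slices: FS = Σ[c'·Δl_i + (W_i cosα_i − u_i·Δl_i)·tanφ'] / Σ W_i sinα_i, with Δl_i = b_i / cosα_i.
Slice 1: Δl = 2.1/cos2.8° = 2.103 m; N'_1 = 44·cos2.8° − 11·2.103 = 20.8; c'Δl = 20.81; W sinα = 2.1
Slice 2: Δl = 1.5/cos14.7° = 1.551 m; N'_2 = 76·cos14.7° − 7·1.551 = 62.7; c'Δl = 15.35; W sinα = 19.3
Slice 3: Δl = 1.9/cos26.5° = 2.123 m; N'_3 = 135·cos26.5° − 26·2.123 = 65.6; c'Δl = 21.02; W sinα = 60.2
Slice 4: Δl = 2.0/cos41.8° = 2.683 m; N'_4 = 135·cos41.8° − 6·2.683 = 84.5; c'Δl = 26.56; W sinα = 90.0
Slice 5: Δl = 1.3/cos58.6° = 2.495 m; N'_5 = 35·cos58.6° − 7·2.495 = 0.8; c'Δl = 24.70; W sinα = 29.9
Σc'Δl = 108.4 kN/m; ΣN' = 234.4 kN/m; ΣW sinα = 201.5 kN/m
Resisting = 108.4 + 234.4·tan23.6° = 108.4 + 102.4 = 210.9 kN/m
FS = 210.9 / 201.5 = 1.046

FS = 1.05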